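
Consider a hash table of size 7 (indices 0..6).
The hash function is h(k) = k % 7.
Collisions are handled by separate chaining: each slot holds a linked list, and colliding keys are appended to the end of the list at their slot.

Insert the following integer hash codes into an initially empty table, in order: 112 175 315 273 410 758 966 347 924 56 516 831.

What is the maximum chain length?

112 → bucket 0
175 → bucket 0 (collision)
315 → bucket 0 (collision)
273 → bucket 0 (collision)
410 → bucket 4
758 → bucket 2
966 → bucket 0 (collision)
347 → bucket 4 (collision)
924 → bucket 0 (collision)
56 → bucket 0 (collision)
516 → bucket 5
831 → bucket 5 (collision)
Final buckets:
0: 112 -> 175 -> 315 -> 273 -> 966 -> 924 -> 56
1: —
2: 758
3: —
4: 410 -> 347
5: 516 -> 831
6: —

7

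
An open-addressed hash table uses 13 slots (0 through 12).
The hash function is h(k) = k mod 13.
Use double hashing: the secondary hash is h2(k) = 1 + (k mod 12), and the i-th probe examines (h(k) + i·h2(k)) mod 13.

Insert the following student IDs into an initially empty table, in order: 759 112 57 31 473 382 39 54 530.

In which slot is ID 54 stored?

759 hashes to 5; slot 5 is free -> place at 5.
112 hashes to 8; slot 8 is free -> place at 8.
57 hashes to 5, h2=10; 5 taken -> place at 2.
31 hashes to 5, h2=8; 5 taken -> place at 0.
473 hashes to 5, h2=6; 5 taken -> place at 11.
382 hashes to 5, h2=11; 5 taken -> place at 3.
39 hashes to 0, h2=4; 0 taken -> place at 4.
54 hashes to 2, h2=7; 2 taken -> place at 9.
530 hashes to 10; slot 10 is free -> place at 10.
Table: [31, —, 57, 382, 39, 759, —, —, 112, 54, 530, 473, —]

9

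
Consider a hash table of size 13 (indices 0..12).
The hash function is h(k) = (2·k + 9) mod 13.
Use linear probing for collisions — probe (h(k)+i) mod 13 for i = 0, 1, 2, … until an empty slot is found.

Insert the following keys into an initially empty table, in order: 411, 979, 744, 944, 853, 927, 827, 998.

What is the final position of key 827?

Insert 411: h=12, slot 12 empty -> index 12.
Insert 979: h=4, slot 4 empty -> index 4.
Insert 744: h=2, slot 2 empty -> index 2.
Insert 944: h=12, slot 12 occupied -> index 0.
Insert 853: h=12, slots 12,0 occupied -> index 1.
Insert 927: h=4, slot 4 occupied -> index 5.
Insert 827: h=12, slots 12,0,1,2 occupied -> index 3.
Insert 998: h=3, slots 3,4,5 occupied -> index 6.
Table: [944, 853, 744, 827, 979, 927, 998, ∅, ∅, ∅, ∅, ∅, 411]

3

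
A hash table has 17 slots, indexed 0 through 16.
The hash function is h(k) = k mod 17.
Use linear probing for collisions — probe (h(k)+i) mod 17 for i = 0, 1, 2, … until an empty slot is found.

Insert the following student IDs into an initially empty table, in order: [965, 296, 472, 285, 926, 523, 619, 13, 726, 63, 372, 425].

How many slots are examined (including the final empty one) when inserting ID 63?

Insert 965: h=13, slot 13 empty → index 13.
Insert 296: h=7, slot 7 empty → index 7.
Insert 472: h=13, slot 13 occupied → index 14.
Insert 285: h=13, slots 13,14 occupied → index 15.
Insert 926: h=8, slot 8 empty → index 8.
Insert 523: h=13, slots 13,14,15 occupied → index 16.
Insert 619: h=7, slots 7,8 occupied → index 9.
Insert 13: h=13, slots 13,14,15,16 occupied → index 0.
Insert 726: h=12, slot 12 empty → index 12.
Insert 63: h=12, slots 12,13,14,15,16,0 occupied → index 1.
Insert 372: h=15, slots 15,16,0,1 occupied → index 2.
Insert 425: h=0, slots 0,1,2 occupied → index 3.
Table: [13, 63, 372, 425, ∅, ∅, ∅, 296, 926, 619, ∅, ∅, 726, 965, 472, 285, 523]

7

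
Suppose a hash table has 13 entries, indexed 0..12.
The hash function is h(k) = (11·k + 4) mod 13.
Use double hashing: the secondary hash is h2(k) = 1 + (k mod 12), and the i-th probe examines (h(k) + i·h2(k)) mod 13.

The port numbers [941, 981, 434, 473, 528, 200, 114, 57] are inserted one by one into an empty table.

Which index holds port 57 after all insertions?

941 hashes to 7; slot 7 is free → place at 7.
981 hashes to 5; slot 5 is free → place at 5.
434 hashes to 7, h2=3; 7 taken → place at 10.
473 hashes to 7, h2=6; 7 taken → place at 0.
528 hashes to 1; slot 1 is free → place at 1.
200 hashes to 7, h2=9; 7 taken → place at 3.
114 hashes to 10, h2=7; 10 taken → place at 4.
57 hashes to 7, h2=10; 7,4,1 taken → place at 11.
Table: [473, 528, —, 200, 114, 981, —, 941, —, —, 434, 57, —]

11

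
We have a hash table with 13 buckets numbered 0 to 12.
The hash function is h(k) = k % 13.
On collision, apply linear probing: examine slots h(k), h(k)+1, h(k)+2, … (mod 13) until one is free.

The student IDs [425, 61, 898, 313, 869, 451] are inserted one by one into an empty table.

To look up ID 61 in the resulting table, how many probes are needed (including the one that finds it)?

2

425 hashes to 9; slot 9 is free -> place at 9.
61 hashes to 9; 9 taken -> place at 10.
898 hashes to 1; slot 1 is free -> place at 1.
313 hashes to 1; 1 taken -> place at 2.
869 hashes to 11; slot 11 is free -> place at 11.
451 hashes to 9; 9,10,11 taken -> place at 12.
Table: [., 898, 313, ., ., ., ., ., ., 425, 61, 869, 451]
Lookup 61: h=9, probe 9,10 → found at 10.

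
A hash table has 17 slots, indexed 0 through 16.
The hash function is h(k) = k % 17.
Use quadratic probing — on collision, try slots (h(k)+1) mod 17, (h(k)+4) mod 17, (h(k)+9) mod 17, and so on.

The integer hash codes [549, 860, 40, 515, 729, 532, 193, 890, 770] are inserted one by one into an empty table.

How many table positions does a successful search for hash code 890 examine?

7

549: h=5 → slot 5
860: h=10 → slot 10
40: h=6 → slot 6
515: h=5, probe 5,6,9 → slot 9
729: h=15 → slot 15
532: h=5, probe 5,6,9,14 → slot 14
193: h=6, probe 6,7 → slot 7
890: h=6, probe 6,7,10,15,5,14,8 → slot 8
770: h=5, probe 5,6,9,14,4 → slot 4
Table: [—, —, —, —, 770, 549, 40, 193, 890, 515, 860, —, —, —, 532, 729, —]
Lookup 890: h=6, probe 6,7,10,15,5,14,8 → found at 8.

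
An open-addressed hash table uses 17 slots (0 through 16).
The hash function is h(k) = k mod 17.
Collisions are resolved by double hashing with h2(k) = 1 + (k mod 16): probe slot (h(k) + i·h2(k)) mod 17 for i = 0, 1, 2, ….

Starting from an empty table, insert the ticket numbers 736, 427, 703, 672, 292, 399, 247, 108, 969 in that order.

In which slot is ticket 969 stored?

10

736: h=5 => slot 5
427: h=2 => slot 2
703: h=6 => slot 6
672: h=9 => slot 9
292: h=3 => slot 3
399: h=8 => slot 8
247: h=9, h2=8, probe 9,0 => slot 0
108: h=6, h2=13, probe 6,2,15 => slot 15
969: h=0, h2=10, probe 0,10 => slot 10
Table: [247, —, 427, 292, —, 736, 703, —, 399, 672, 969, —, —, —, —, 108, —]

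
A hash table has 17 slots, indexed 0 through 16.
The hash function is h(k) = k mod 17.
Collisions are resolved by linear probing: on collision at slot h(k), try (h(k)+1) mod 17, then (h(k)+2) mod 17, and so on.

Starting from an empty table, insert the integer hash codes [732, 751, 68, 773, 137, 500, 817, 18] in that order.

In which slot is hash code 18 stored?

732: h=1 => slot 1
751: h=3 => slot 3
68: h=0 => slot 0
773: h=8 => slot 8
137: h=1, probe 1,2 => slot 2
500: h=7 => slot 7
817: h=1, probe 1,2,3,4 => slot 4
18: h=1, probe 1,2,3,4,5 => slot 5
Table: [68, 732, 137, 751, 817, 18, _, 500, 773, _, _, _, _, _, _, _, _]

5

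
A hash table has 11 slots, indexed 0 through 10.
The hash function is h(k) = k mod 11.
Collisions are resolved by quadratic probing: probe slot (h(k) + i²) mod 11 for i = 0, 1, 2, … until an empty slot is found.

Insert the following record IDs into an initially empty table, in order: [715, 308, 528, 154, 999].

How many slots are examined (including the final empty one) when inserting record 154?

4

715 hashes to 0; slot 0 is free => place at 0.
308 hashes to 0; 0 taken => place at 1.
528 hashes to 0; 0,1 taken => place at 4.
154 hashes to 0; 0,1,4 taken => place at 9.
999 hashes to 9; 9 taken => place at 10.
Table: [715, 308, —, —, 528, —, —, —, —, 154, 999]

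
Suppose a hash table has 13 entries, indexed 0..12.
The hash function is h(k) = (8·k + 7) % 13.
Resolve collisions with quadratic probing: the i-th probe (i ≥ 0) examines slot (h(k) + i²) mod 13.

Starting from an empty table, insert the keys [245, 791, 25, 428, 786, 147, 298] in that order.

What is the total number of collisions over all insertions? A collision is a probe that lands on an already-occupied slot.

Insert 245: h=4, slot 4 empty => index 4.
Insert 791: h=4, slot 4 occupied => index 5.
Insert 25: h=12, slot 12 empty => index 12.
Insert 428: h=12, slot 12 occupied => index 0.
Insert 786: h=3, slot 3 empty => index 3.
Insert 147: h=0, slot 0 occupied => index 1.
Insert 298: h=12, slots 12,0,3 occupied => index 8.
Table: [428, 147, ∅, 786, 245, 791, ∅, ∅, 298, ∅, ∅, ∅, 25]

6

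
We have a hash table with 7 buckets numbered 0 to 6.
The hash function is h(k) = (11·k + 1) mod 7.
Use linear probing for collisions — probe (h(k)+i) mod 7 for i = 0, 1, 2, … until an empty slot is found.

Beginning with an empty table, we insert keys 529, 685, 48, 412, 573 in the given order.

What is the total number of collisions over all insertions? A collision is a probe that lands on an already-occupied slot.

6

529 hashes to 3; slot 3 is free -> place at 3.
685 hashes to 4; slot 4 is free -> place at 4.
48 hashes to 4; 4 taken -> place at 5.
412 hashes to 4; 4,5 taken -> place at 6.
573 hashes to 4; 4,5,6 taken -> place at 0.
Table: [573, -, -, 529, 685, 48, 412]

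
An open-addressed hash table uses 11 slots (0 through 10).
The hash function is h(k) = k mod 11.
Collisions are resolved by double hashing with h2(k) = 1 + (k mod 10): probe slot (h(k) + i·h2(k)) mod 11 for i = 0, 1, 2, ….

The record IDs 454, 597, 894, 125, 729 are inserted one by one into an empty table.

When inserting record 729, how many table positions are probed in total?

2

454 hashes to 3; slot 3 is free -> place at 3.
597 hashes to 3, h2=8; 3 taken -> place at 0.
894 hashes to 3, h2=5; 3 taken -> place at 8.
125 hashes to 4; slot 4 is free -> place at 4.
729 hashes to 3, h2=10; 3 taken -> place at 2.
Table: [597, ∅, 729, 454, 125, ∅, ∅, ∅, 894, ∅, ∅]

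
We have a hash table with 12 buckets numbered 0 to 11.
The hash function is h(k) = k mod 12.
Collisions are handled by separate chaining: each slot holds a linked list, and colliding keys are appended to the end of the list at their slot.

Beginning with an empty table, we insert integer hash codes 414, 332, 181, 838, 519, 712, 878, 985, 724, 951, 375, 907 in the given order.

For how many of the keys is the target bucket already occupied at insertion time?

4

414 → bucket 6
332 → bucket 8
181 → bucket 1
838 → bucket 10
519 → bucket 3
712 → bucket 4
878 → bucket 2
985 → bucket 1 (collision)
724 → bucket 4 (collision)
951 → bucket 3 (collision)
375 → bucket 3 (collision)
907 → bucket 7
Final buckets:
0: _
1: 181 -> 985
2: 878
3: 519 -> 951 -> 375
4: 712 -> 724
5: _
6: 414
7: 907
8: 332
9: _
10: 838
11: _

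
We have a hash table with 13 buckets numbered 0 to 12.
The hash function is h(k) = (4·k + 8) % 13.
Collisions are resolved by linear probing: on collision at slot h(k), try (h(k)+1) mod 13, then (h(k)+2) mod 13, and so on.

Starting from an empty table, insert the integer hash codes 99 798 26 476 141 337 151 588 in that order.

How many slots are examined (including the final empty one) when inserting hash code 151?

5

99: h=1 → slot 1
798: h=2 → slot 2
26: h=8 → slot 8
476: h=1, probe 1,2,3 → slot 3
141: h=0 → slot 0
337: h=4 → slot 4
151: h=1, probe 1,2,3,4,5 → slot 5
588: h=7 → slot 7
Table: [141, 99, 798, 476, 337, 151, —, 588, 26, —, —, —, —]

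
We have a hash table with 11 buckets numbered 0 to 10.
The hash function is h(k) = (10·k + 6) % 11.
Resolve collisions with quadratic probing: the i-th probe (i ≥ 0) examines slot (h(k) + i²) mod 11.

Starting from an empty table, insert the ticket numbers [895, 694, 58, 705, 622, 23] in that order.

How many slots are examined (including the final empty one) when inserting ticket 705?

2

Insert 895: h=2, slot 2 empty → index 2.
Insert 694: h=5, slot 5 empty → index 5.
Insert 58: h=3, slot 3 empty → index 3.
Insert 705: h=5, slot 5 occupied → index 6.
Insert 622: h=0, slot 0 empty → index 0.
Insert 23: h=5, slots 5,6 occupied → index 9.
Table: [622, ., 895, 58, ., 694, 705, ., ., 23, .]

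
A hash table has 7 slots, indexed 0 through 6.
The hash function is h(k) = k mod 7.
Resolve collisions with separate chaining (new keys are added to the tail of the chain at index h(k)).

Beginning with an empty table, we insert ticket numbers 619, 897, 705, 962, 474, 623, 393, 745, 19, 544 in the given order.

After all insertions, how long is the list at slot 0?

Insert 619: h=3, bucket 3 empty -> new chain.
Insert 897: h=1, bucket 1 empty -> new chain.
Insert 705: h=5, bucket 5 empty -> new chain.
Insert 962: h=3, bucket 3 nonempty -> append to chain.
Insert 474: h=5, bucket 5 nonempty -> append to chain.
Insert 623: h=0, bucket 0 empty -> new chain.
Insert 393: h=1, bucket 1 nonempty -> append to chain.
Insert 745: h=3, bucket 3 nonempty -> append to chain.
Insert 19: h=5, bucket 5 nonempty -> append to chain.
Insert 544: h=5, bucket 5 nonempty -> append to chain.
Final buckets:
0: 623
1: 897 -> 393
2: ∅
3: 619 -> 962 -> 745
4: ∅
5: 705 -> 474 -> 19 -> 544
6: ∅

1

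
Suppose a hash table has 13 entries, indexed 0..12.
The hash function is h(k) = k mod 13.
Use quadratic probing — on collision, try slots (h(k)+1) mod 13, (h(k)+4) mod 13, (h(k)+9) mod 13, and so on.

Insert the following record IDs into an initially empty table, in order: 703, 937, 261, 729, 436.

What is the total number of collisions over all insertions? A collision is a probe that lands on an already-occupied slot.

6

Insert 703: h=1, slot 1 empty -> index 1.
Insert 937: h=1, slot 1 occupied -> index 2.
Insert 261: h=1, slots 1,2 occupied -> index 5.
Insert 729: h=1, slots 1,2,5 occupied -> index 10.
Insert 436: h=7, slot 7 empty -> index 7.
Table: [—, 703, 937, —, —, 261, —, 436, —, —, 729, —, —]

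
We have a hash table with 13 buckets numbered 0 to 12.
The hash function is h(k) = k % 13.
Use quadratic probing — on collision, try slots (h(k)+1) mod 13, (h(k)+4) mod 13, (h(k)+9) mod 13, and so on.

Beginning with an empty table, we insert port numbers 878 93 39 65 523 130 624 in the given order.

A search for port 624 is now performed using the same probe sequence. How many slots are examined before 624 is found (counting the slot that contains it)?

878: h=7 => slot 7
93: h=2 => slot 2
39: h=0 => slot 0
65: h=0, probe 0,1 => slot 1
523: h=3 => slot 3
130: h=0, probe 0,1,4 => slot 4
624: h=0, probe 0,1,4,9 => slot 9
Table: [39, 65, 93, 523, 130, ∅, ∅, 878, ∅, 624, ∅, ∅, ∅]
Lookup 624: h=0, probe 0,1,4,9 → found at 9.

4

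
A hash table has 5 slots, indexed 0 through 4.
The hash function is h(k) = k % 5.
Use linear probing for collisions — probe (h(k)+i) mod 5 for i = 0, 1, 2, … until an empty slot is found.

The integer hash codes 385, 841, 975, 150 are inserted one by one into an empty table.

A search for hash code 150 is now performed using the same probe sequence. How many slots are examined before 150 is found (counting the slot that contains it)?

385: h=0 → slot 0
841: h=1 → slot 1
975: h=0, probe 0,1,2 → slot 2
150: h=0, probe 0,1,2,3 → slot 3
Table: [385, 841, 975, 150, .]
Lookup 150: h=0, probe 0,1,2,3 → found at 3.

4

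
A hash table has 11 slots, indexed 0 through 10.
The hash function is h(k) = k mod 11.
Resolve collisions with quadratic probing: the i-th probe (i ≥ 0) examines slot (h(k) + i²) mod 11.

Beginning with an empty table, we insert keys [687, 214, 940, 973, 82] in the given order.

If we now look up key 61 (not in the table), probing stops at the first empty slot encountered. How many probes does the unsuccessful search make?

687 hashes to 5; slot 5 is free → place at 5.
214 hashes to 5; 5 taken → place at 6.
940 hashes to 5; 5,6 taken → place at 9.
973 hashes to 5; 5,6,9 taken → place at 3.
82 hashes to 5; 5,6,9,3 taken → place at 10.
Table: [—, —, —, 973, —, 687, 214, —, —, 940, 82]
Lookup 61: h=6, probe 6,7 → slot 7 empty, not found.

2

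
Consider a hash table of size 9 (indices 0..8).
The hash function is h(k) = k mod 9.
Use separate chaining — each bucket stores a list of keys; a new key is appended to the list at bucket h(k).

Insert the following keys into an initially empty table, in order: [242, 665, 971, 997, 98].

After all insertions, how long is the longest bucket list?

4

Insert 242: h=8, bucket 8 empty -> new chain.
Insert 665: h=8, bucket 8 nonempty -> append to chain.
Insert 971: h=8, bucket 8 nonempty -> append to chain.
Insert 997: h=7, bucket 7 empty -> new chain.
Insert 98: h=8, bucket 8 nonempty -> append to chain.
Final buckets:
0: _
1: _
2: _
3: _
4: _
5: _
6: _
7: 997
8: 242 -> 665 -> 971 -> 98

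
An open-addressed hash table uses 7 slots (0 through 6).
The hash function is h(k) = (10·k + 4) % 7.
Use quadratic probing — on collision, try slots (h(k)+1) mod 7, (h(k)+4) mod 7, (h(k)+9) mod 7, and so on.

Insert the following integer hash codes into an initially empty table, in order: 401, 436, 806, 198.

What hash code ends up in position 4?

436

401: h=3 => slot 3
436: h=3, probe 3,4 => slot 4
806: h=0 => slot 0
198: h=3, probe 3,4,0,5 => slot 5
Table: [806, ∅, ∅, 401, 436, 198, ∅]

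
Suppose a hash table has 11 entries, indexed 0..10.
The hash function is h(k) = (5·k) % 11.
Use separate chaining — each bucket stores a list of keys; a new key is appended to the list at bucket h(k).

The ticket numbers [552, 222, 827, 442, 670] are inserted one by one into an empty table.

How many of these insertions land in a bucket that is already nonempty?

3

552 -> bucket 10
222 -> bucket 10 (collision)
827 -> bucket 10 (collision)
442 -> bucket 10 (collision)
670 -> bucket 6
Final buckets:
0: -
1: -
2: -
3: -
4: -
5: -
6: 670
7: -
8: -
9: -
10: 552 -> 222 -> 827 -> 442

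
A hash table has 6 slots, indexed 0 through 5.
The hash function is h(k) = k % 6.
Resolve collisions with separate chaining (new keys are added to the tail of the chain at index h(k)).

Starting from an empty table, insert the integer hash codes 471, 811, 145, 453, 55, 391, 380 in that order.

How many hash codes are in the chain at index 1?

Insert 471: h=3, bucket 3 empty -> new chain.
Insert 811: h=1, bucket 1 empty -> new chain.
Insert 145: h=1, bucket 1 nonempty -> append to chain.
Insert 453: h=3, bucket 3 nonempty -> append to chain.
Insert 55: h=1, bucket 1 nonempty -> append to chain.
Insert 391: h=1, bucket 1 nonempty -> append to chain.
Insert 380: h=2, bucket 2 empty -> new chain.
Final buckets:
0: —
1: 811 -> 145 -> 55 -> 391
2: 380
3: 471 -> 453
4: —
5: —

4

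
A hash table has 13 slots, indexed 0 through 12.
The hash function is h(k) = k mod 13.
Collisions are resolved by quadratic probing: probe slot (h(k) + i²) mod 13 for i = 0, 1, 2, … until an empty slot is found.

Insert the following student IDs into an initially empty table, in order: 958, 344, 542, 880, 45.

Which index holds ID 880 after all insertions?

0

Insert 958: h=9, slot 9 empty → index 9.
Insert 344: h=6, slot 6 empty → index 6.
Insert 542: h=9, slot 9 occupied → index 10.
Insert 880: h=9, slots 9,10 occupied → index 0.
Insert 45: h=6, slot 6 occupied → index 7.
Table: [880, ∅, ∅, ∅, ∅, ∅, 344, 45, ∅, 958, 542, ∅, ∅]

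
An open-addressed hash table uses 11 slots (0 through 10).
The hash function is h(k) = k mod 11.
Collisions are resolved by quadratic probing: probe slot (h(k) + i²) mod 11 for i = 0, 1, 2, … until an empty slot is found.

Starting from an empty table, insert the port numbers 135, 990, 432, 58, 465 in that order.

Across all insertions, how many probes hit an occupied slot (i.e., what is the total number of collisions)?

6

135: h=3 -> slot 3
990: h=0 -> slot 0
432: h=3, probe 3,4 -> slot 4
58: h=3, probe 3,4,7 -> slot 7
465: h=3, probe 3,4,7,1 -> slot 1
Table: [990, 465, ∅, 135, 432, ∅, ∅, 58, ∅, ∅, ∅]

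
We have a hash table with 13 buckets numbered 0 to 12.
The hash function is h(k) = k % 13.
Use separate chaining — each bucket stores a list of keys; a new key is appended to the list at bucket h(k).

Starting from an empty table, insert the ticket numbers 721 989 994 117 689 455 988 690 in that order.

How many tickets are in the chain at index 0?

Insert 721: h=6, bucket 6 empty → new chain.
Insert 989: h=1, bucket 1 empty → new chain.
Insert 994: h=6, bucket 6 nonempty → append to chain.
Insert 117: h=0, bucket 0 empty → new chain.
Insert 689: h=0, bucket 0 nonempty → append to chain.
Insert 455: h=0, bucket 0 nonempty → append to chain.
Insert 988: h=0, bucket 0 nonempty → append to chain.
Insert 690: h=1, bucket 1 nonempty → append to chain.
Final buckets:
0: 117 -> 689 -> 455 -> 988
1: 989 -> 690
2: -
3: -
4: -
5: -
6: 721 -> 994
7: -
8: -
9: -
10: -
11: -
12: -

4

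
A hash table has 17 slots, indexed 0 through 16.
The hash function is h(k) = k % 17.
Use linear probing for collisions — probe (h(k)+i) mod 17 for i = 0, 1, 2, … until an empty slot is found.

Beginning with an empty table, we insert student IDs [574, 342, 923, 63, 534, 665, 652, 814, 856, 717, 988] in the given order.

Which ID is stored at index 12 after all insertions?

574: h=13 → slot 13
342: h=2 → slot 2
923: h=5 → slot 5
63: h=12 → slot 12
534: h=7 → slot 7
665: h=2, probe 2,3 → slot 3
652: h=6 → slot 6
814: h=15 → slot 15
856: h=6, probe 6,7,8 → slot 8
717: h=3, probe 3,4 → slot 4
988: h=2, probe 2,3,4,5,6,7,8,9 → slot 9
Table: [∅, ∅, 342, 665, 717, 923, 652, 534, 856, 988, ∅, ∅, 63, 574, ∅, 814, ∅]

63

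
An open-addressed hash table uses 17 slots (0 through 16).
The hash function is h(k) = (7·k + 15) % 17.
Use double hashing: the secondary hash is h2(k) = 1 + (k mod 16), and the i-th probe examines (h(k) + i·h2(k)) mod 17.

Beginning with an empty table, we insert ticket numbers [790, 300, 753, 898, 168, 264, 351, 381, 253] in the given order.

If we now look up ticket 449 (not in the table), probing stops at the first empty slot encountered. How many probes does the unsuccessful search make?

3

790: h=3 => slot 3
300: h=7 => slot 7
753: h=16 => slot 16
898: h=11 => slot 11
168: h=1 => slot 1
264: h=10 => slot 10
351: h=7, h2=16, probe 7,6 => slot 6
381: h=13 => slot 13
253: h=1, h2=14, probe 1,15 => slot 15
Table: [—, 168, —, 790, —, —, 351, 300, —, —, 264, 898, —, 381, —, 253, 753]
Lookup 449: h=13, h2=2, probe 13,15,0 → slot 0 empty, not found.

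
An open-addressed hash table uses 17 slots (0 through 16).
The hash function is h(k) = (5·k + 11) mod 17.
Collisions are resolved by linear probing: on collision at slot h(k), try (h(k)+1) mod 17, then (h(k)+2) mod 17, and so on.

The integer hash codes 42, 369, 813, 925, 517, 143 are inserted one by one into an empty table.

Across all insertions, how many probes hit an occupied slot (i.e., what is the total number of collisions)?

5

Insert 42: h=0, slot 0 empty → index 0.
Insert 369: h=3, slot 3 empty → index 3.
Insert 813: h=13, slot 13 empty → index 13.
Insert 925: h=12, slot 12 empty → index 12.
Insert 517: h=12, slots 12,13 occupied → index 14.
Insert 143: h=12, slots 12,13,14 occupied → index 15.
Table: [42, ., ., 369, ., ., ., ., ., ., ., ., 925, 813, 517, 143, .]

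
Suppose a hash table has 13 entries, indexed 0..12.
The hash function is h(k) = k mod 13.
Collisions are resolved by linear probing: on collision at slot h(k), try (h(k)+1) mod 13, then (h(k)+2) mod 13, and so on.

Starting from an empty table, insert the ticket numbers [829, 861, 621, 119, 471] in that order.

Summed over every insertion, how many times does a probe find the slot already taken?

2

Insert 829: h=10, slot 10 empty → index 10.
Insert 861: h=3, slot 3 empty → index 3.
Insert 621: h=10, slot 10 occupied → index 11.
Insert 119: h=2, slot 2 empty → index 2.
Insert 471: h=3, slot 3 occupied → index 4.
Table: [_, _, 119, 861, 471, _, _, _, _, _, 829, 621, _]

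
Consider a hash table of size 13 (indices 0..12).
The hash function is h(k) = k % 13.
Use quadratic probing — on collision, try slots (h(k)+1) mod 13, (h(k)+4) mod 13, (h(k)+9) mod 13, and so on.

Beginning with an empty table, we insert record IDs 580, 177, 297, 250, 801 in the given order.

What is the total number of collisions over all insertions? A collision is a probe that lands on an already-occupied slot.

580 hashes to 8; slot 8 is free => place at 8.
177 hashes to 8; 8 taken => place at 9.
297 hashes to 11; slot 11 is free => place at 11.
250 hashes to 3; slot 3 is free => place at 3.
801 hashes to 8; 8,9 taken => place at 12.
Table: [∅, ∅, ∅, 250, ∅, ∅, ∅, ∅, 580, 177, ∅, 297, 801]

3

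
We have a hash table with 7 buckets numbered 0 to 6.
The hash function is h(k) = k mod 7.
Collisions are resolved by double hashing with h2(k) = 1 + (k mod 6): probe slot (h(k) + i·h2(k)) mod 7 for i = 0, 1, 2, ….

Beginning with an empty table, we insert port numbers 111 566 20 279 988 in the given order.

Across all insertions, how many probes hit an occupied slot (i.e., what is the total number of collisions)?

Insert 111: h=6, slot 6 empty => index 6.
Insert 566: h=6, h2=3, slot 6 occupied => index 2.
Insert 20: h=6, h2=3, slots 6,2 occupied => index 5.
Insert 279: h=6, h2=4, slot 6 occupied => index 3.
Insert 988: h=1, slot 1 empty => index 1.
Table: [∅, 988, 566, 279, ∅, 20, 111]

4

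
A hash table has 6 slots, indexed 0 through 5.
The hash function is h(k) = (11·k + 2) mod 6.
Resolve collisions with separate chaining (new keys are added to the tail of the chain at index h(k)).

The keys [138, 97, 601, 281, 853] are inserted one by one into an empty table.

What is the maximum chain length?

3

138 -> bucket 2
97 -> bucket 1
601 -> bucket 1 (collision)
281 -> bucket 3
853 -> bucket 1 (collision)
Final buckets:
0: _
1: 97 -> 601 -> 853
2: 138
3: 281
4: _
5: _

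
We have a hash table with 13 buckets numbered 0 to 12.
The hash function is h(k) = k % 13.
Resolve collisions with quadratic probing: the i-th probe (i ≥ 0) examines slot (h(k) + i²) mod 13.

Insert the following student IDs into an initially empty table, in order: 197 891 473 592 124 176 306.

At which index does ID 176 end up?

197 hashes to 2; slot 2 is free -> place at 2.
891 hashes to 7; slot 7 is free -> place at 7.
473 hashes to 5; slot 5 is free -> place at 5.
592 hashes to 7; 7 taken -> place at 8.
124 hashes to 7; 7,8 taken -> place at 11.
176 hashes to 7; 7,8,11 taken -> place at 3.
306 hashes to 7; 7,8,11,3 taken -> place at 10.
Table: [∅, ∅, 197, 176, ∅, 473, ∅, 891, 592, ∅, 306, 124, ∅]

3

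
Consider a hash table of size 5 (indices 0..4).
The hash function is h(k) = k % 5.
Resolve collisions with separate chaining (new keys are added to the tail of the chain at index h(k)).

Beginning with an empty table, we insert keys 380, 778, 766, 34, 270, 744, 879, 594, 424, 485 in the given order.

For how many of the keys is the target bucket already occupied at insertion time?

6

Insert 380: h=0, bucket 0 empty → new chain.
Insert 778: h=3, bucket 3 empty → new chain.
Insert 766: h=1, bucket 1 empty → new chain.
Insert 34: h=4, bucket 4 empty → new chain.
Insert 270: h=0, bucket 0 nonempty → append to chain.
Insert 744: h=4, bucket 4 nonempty → append to chain.
Insert 879: h=4, bucket 4 nonempty → append to chain.
Insert 594: h=4, bucket 4 nonempty → append to chain.
Insert 424: h=4, bucket 4 nonempty → append to chain.
Insert 485: h=0, bucket 0 nonempty → append to chain.
Final buckets:
0: 380 -> 270 -> 485
1: 766
2: _
3: 778
4: 34 -> 744 -> 879 -> 594 -> 424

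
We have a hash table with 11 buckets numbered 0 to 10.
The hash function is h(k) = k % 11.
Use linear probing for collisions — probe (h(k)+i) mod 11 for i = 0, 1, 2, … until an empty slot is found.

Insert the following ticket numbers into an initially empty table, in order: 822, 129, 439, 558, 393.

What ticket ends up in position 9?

129

822: h=8 => slot 8
129: h=8, probe 8,9 => slot 9
439: h=10 => slot 10
558: h=8, probe 8,9,10,0 => slot 0
393: h=8, probe 8,9,10,0,1 => slot 1
Table: [558, 393, _, _, _, _, _, _, 822, 129, 439]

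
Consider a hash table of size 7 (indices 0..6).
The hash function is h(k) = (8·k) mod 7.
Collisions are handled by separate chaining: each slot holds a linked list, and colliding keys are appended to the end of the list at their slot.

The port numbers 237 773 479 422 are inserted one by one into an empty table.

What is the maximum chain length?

237 → bucket 6
773 → bucket 3
479 → bucket 3 (collision)
422 → bucket 2
Final buckets:
0: -
1: -
2: 422
3: 773 -> 479
4: -
5: -
6: 237

2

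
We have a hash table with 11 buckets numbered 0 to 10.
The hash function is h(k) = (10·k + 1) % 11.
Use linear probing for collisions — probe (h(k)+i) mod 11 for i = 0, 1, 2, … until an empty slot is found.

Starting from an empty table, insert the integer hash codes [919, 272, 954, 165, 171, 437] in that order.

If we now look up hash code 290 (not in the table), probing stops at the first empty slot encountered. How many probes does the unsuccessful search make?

2

919 hashes to 6; slot 6 is free → place at 6.
272 hashes to 4; slot 4 is free → place at 4.
954 hashes to 4; 4 taken → place at 5.
165 hashes to 1; slot 1 is free → place at 1.
171 hashes to 6; 6 taken → place at 7.
437 hashes to 4; 4,5,6,7 taken → place at 8.
Table: [., 165, ., ., 272, 954, 919, 171, 437, ., .]
Lookup 290: h=8, probe 8,9 → slot 9 empty, not found.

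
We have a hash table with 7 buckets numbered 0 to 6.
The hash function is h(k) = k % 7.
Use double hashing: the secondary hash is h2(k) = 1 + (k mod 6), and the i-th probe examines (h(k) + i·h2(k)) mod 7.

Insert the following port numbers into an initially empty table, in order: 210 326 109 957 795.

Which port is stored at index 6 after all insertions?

109

210: h=0 => slot 0
326: h=4 => slot 4
109: h=4, h2=2, probe 4,6 => slot 6
957: h=5 => slot 5
795: h=4, h2=4, probe 4,1 => slot 1
Table: [210, 795, -, -, 326, 957, 109]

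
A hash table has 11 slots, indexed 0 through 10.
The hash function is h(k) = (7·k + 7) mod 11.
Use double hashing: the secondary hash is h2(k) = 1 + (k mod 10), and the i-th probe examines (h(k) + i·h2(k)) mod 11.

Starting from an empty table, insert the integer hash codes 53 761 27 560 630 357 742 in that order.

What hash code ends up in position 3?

53: h=4 => slot 4
761: h=10 => slot 10
27: h=9 => slot 9
560: h=0 => slot 0
630: h=6 => slot 6
357: h=9, h2=8, probe 9,6,3 => slot 3
742: h=9, h2=3, probe 9,1 => slot 1
Table: [560, 742, _, 357, 53, _, 630, _, _, 27, 761]

357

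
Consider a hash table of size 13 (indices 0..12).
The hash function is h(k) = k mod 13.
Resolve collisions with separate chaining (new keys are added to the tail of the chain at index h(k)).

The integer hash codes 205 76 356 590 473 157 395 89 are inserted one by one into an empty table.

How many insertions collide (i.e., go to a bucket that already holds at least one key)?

Insert 205: h=10, bucket 10 empty → new chain.
Insert 76: h=11, bucket 11 empty → new chain.
Insert 356: h=5, bucket 5 empty → new chain.
Insert 590: h=5, bucket 5 nonempty → append to chain.
Insert 473: h=5, bucket 5 nonempty → append to chain.
Insert 157: h=1, bucket 1 empty → new chain.
Insert 395: h=5, bucket 5 nonempty → append to chain.
Insert 89: h=11, bucket 11 nonempty → append to chain.
Final buckets:
0: -
1: 157
2: -
3: -
4: -
5: 356 -> 590 -> 473 -> 395
6: -
7: -
8: -
9: -
10: 205
11: 76 -> 89
12: -

4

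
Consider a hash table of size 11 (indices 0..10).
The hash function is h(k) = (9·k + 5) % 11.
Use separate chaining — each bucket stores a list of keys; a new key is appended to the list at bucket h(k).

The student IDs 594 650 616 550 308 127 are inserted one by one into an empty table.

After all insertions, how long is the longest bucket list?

594 → bucket 5
650 → bucket 3
616 → bucket 5 (collision)
550 → bucket 5 (collision)
308 → bucket 5 (collision)
127 → bucket 4
Final buckets:
0: .
1: .
2: .
3: 650
4: 127
5: 594 -> 616 -> 550 -> 308
6: .
7: .
8: .
9: .
10: .

4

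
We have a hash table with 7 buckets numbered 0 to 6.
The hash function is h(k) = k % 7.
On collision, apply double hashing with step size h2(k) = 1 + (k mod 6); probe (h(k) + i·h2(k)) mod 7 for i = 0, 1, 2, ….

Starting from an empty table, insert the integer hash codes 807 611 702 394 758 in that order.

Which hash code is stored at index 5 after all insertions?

758

807: h=2 -> slot 2
611: h=2, h2=6, probe 2,1 -> slot 1
702: h=2, h2=1, probe 2,3 -> slot 3
394: h=2, h2=5, probe 2,0 -> slot 0
758: h=2, h2=3, probe 2,5 -> slot 5
Table: [394, 611, 807, 702, ∅, 758, ∅]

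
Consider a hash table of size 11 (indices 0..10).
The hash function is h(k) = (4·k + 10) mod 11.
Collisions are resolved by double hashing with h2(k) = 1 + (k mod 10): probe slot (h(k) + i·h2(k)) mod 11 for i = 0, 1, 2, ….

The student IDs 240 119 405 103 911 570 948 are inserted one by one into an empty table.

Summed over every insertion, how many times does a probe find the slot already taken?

Insert 240: h=2, slot 2 empty -> index 2.
Insert 119: h=2, h2=10, slot 2 occupied -> index 1.
Insert 405: h=2, h2=6, slot 2 occupied -> index 8.
Insert 103: h=4, slot 4 empty -> index 4.
Insert 911: h=2, h2=2, slots 2,4 occupied -> index 6.
Insert 570: h=2, h2=1, slot 2 occupied -> index 3.
Insert 948: h=7, slot 7 empty -> index 7.
Table: [_, 119, 240, 570, 103, _, 911, 948, 405, _, _]

5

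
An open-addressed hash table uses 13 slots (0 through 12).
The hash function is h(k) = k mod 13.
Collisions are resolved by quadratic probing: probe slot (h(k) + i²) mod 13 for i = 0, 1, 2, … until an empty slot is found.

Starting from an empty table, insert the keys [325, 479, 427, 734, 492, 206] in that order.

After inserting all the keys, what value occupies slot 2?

Insert 325: h=0, slot 0 empty => index 0.
Insert 479: h=11, slot 11 empty => index 11.
Insert 427: h=11, slot 11 occupied => index 12.
Insert 734: h=6, slot 6 empty => index 6.
Insert 492: h=11, slots 11,12 occupied => index 2.
Insert 206: h=11, slots 11,12,2 occupied => index 7.
Table: [325, -, 492, -, -, -, 734, 206, -, -, -, 479, 427]

492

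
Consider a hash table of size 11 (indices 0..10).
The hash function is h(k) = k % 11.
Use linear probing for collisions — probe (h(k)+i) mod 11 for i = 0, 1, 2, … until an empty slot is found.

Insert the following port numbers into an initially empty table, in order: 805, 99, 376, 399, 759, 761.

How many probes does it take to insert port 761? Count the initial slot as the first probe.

805: h=2 → slot 2
99: h=0 → slot 0
376: h=2, probe 2,3 → slot 3
399: h=3, probe 3,4 → slot 4
759: h=0, probe 0,1 → slot 1
761: h=2, probe 2,3,4,5 → slot 5
Table: [99, 759, 805, 376, 399, 761, —, —, —, —, —]

4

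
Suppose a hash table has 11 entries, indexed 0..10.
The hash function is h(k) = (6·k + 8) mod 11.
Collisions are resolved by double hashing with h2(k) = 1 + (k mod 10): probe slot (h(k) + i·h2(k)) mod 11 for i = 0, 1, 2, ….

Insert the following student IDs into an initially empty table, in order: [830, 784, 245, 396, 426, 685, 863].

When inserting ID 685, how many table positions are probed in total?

830 hashes to 5; slot 5 is free → place at 5.
784 hashes to 4; slot 4 is free → place at 4.
245 hashes to 4, h2=6; 4 taken → place at 10.
396 hashes to 8; slot 8 is free → place at 8.
426 hashes to 1; slot 1 is free → place at 1.
685 hashes to 4, h2=6; 4,10,5 taken → place at 0.
863 hashes to 5, h2=4; 5 taken → place at 9.
Table: [685, 426, —, —, 784, 830, —, —, 396, 863, 245]

4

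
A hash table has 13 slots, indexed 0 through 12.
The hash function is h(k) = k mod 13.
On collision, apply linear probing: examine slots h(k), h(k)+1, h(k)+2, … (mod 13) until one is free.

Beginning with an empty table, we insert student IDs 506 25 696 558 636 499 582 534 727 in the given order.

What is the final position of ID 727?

4

506: h=12 => slot 12
25: h=12, probe 12,0 => slot 0
696: h=7 => slot 7
558: h=12, probe 12,0,1 => slot 1
636: h=12, probe 12,0,1,2 => slot 2
499: h=5 => slot 5
582: h=10 => slot 10
534: h=1, probe 1,2,3 => slot 3
727: h=12, probe 12,0,1,2,3,4 => slot 4
Table: [25, 558, 636, 534, 727, 499, _, 696, _, _, 582, _, 506]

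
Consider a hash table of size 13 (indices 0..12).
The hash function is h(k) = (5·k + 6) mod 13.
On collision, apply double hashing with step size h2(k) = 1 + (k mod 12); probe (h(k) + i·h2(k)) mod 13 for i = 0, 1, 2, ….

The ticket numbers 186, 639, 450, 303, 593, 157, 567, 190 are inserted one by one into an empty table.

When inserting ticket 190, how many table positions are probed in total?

186: h=0 -> slot 0
639: h=3 -> slot 3
450: h=7 -> slot 7
303: h=0, h2=4, probe 0,4 -> slot 4
593: h=7, h2=6, probe 7,0,6 -> slot 6
157: h=11 -> slot 11
567: h=7, h2=4, probe 7,11,2 -> slot 2
190: h=7, h2=11, probe 7,5 -> slot 5
Table: [186, _, 567, 639, 303, 190, 593, 450, _, _, _, 157, _]

2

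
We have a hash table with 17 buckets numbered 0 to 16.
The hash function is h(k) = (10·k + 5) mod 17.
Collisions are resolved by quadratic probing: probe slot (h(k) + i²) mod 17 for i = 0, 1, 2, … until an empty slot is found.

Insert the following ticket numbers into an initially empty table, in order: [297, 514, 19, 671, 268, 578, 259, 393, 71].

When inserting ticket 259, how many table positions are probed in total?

2

297 hashes to 0; slot 0 is free => place at 0.
514 hashes to 11; slot 11 is free => place at 11.
19 hashes to 8; slot 8 is free => place at 8.
671 hashes to 0; 0 taken => place at 1.
268 hashes to 16; slot 16 is free => place at 16.
578 hashes to 5; slot 5 is free => place at 5.
259 hashes to 11; 11 taken => place at 12.
393 hashes to 8; 8 taken => place at 9.
71 hashes to 1; 1 taken => place at 2.
Table: [297, 671, 71, _, _, 578, _, _, 19, 393, _, 514, 259, _, _, _, 268]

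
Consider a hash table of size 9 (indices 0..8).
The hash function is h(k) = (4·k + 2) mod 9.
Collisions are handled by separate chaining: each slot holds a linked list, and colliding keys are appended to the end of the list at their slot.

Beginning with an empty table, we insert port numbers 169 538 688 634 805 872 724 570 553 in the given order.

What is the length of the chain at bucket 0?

5

Insert 169: h=3, bucket 3 empty → new chain.
Insert 538: h=3, bucket 3 nonempty → append to chain.
Insert 688: h=0, bucket 0 empty → new chain.
Insert 634: h=0, bucket 0 nonempty → append to chain.
Insert 805: h=0, bucket 0 nonempty → append to chain.
Insert 872: h=7, bucket 7 empty → new chain.
Insert 724: h=0, bucket 0 nonempty → append to chain.
Insert 570: h=5, bucket 5 empty → new chain.
Insert 553: h=0, bucket 0 nonempty → append to chain.
Final buckets:
0: 688 -> 634 -> 805 -> 724 -> 553
1: -
2: -
3: 169 -> 538
4: -
5: 570
6: -
7: 872
8: -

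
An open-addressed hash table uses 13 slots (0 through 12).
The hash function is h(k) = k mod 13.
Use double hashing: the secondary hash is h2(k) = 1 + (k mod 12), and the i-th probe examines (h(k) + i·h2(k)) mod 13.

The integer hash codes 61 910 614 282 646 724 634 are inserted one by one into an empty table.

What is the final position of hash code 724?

1

Insert 61: h=9, slot 9 empty → index 9.
Insert 910: h=0, slot 0 empty → index 0.
Insert 614: h=3, slot 3 empty → index 3.
Insert 282: h=9, h2=7, slots 9,3 occupied → index 10.
Insert 646: h=9, h2=11, slot 9 occupied → index 7.
Insert 724: h=9, h2=5, slot 9 occupied → index 1.
Insert 634: h=10, h2=11, slot 10 occupied → index 8.
Table: [910, 724, ∅, 614, ∅, ∅, ∅, 646, 634, 61, 282, ∅, ∅]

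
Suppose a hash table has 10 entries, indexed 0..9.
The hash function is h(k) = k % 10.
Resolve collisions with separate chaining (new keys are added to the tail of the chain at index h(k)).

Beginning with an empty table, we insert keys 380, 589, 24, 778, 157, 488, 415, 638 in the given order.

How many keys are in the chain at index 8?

3

Insert 380: h=0, bucket 0 empty -> new chain.
Insert 589: h=9, bucket 9 empty -> new chain.
Insert 24: h=4, bucket 4 empty -> new chain.
Insert 778: h=8, bucket 8 empty -> new chain.
Insert 157: h=7, bucket 7 empty -> new chain.
Insert 488: h=8, bucket 8 nonempty -> append to chain.
Insert 415: h=5, bucket 5 empty -> new chain.
Insert 638: h=8, bucket 8 nonempty -> append to chain.
Final buckets:
0: 380
1: _
2: _
3: _
4: 24
5: 415
6: _
7: 157
8: 778 -> 488 -> 638
9: 589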